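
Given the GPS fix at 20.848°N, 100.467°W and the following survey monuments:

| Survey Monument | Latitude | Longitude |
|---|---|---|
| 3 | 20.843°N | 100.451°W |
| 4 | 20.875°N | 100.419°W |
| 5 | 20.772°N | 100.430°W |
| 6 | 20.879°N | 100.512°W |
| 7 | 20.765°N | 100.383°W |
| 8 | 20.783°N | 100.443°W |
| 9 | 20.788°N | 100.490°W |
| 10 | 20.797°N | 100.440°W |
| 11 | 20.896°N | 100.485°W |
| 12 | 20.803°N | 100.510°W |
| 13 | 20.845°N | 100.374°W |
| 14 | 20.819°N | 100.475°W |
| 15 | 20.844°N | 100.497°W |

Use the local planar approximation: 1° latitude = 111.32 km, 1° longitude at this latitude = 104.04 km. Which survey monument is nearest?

3

Distances from 20.848°N, 100.467°W:
3: 1.755 km
4: 5.829 km
5: 9.295 km
6: 5.816 km
7: 12.718 km
8: 7.655 km
9: 7.095 km
10: 6.334 km
11: 5.662 km
12: 6.716 km
13: 9.681 km
14: 3.334 km
15: 3.153 km
Minimum: 3 at 1.755 km.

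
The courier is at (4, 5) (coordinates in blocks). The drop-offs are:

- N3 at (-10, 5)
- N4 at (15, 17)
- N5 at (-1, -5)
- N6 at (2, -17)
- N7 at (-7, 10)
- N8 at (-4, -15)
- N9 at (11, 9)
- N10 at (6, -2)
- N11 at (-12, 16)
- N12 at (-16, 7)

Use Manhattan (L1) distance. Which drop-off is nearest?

Distances from (4, 5):
N3: |-14| + |0| = 14 + 0 = 14 blocks
N4: |11| + |12| = 11 + 12 = 23 blocks
N5: |-5| + |-10| = 5 + 10 = 15 blocks
N6: |-2| + |-22| = 2 + 22 = 24 blocks
N7: |-11| + |5| = 11 + 5 = 16 blocks
N8: |-8| + |-20| = 8 + 20 = 28 blocks
N9: |7| + |4| = 7 + 4 = 11 blocks
N10: |2| + |-7| = 2 + 7 = 9 blocks
N11: |-16| + |11| = 16 + 11 = 27 blocks
N12: |-20| + |2| = 20 + 2 = 22 blocks
Minimum: N10 at 9 blocks.

N10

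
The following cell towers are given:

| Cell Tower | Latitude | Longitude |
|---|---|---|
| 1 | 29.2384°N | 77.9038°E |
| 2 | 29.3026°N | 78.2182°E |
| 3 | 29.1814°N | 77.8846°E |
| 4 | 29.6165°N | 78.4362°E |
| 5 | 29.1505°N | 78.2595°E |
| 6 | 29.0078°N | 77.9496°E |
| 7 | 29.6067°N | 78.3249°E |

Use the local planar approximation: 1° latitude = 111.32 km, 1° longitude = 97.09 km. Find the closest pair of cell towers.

1 and 3

Pairwise distances:
1–2: 31.3506 km
1–3: 6.6134 km
1–4: 66.6596 km
1–5: 35.8944 km
1–6: 26.0527 km
1–7: 57.9006 km
2–3: 35.0870 km
2–4: 40.8537 km
2–5: 17.4001 km
2–6: 41.9171 km
2–7: 35.4020 km
3–4: 72.2087 km
3–5: 36.5612 km
3–6: 20.3295 km
3–7: 63.7883 km
4–5: 54.6384 km
4–6: 82.6043 km
4–7: 10.8610 km
5–6: 34.0242 km
5–7: 51.1796 km
6–7: 75.9773 km
Closest pair: 1–3 at 6.6134 km.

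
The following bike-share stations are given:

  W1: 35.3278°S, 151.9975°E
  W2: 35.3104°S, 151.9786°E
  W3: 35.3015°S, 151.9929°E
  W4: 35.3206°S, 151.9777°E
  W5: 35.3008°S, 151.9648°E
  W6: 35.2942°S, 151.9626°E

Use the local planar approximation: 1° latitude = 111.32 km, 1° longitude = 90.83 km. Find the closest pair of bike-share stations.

W5 and W6

Pairwise distances:
W5–W6: √((0.0066·111.32)² + (-0.0022·90.83)²) = √(0.539802 + 0.039930) = 0.7614 km
W2–W4: √((-0.0102·111.32)² + (-0.0009·90.83)²) = √(1.289278 + 0.006683) = 1.1384 km
W2–W3: √((0.0089·111.32)² + (0.0143·90.83)²) = √(0.981582 + 1.687061) = 1.6336 km
W2–W5: √((0.0096·111.32)² + (-0.0138·90.83)²) = √(1.142060 + 1.571147) = 1.6472 km
W1–W4: √((0.0072·111.32)² + (-0.0198·90.83)²) = √(0.642409 + 3.234365) = 1.9690 km
W2–W6: √((0.0162·111.32)² + (-0.0160·90.83)²) = √(3.252194 + 2.112023) = 2.3161 km
W4–W5: √((0.0198·111.32)² + (-0.0129·90.83)²) = √(4.858216 + 1.372897) = 2.4962 km
W3–W4: √((-0.0191·111.32)² + (-0.0152·90.83)²) = √(4.520777 + 1.906101) = 2.5351 km
W3–W5: √((0.0007·111.32)² + (-0.0281·90.83)²) = √(0.006072 + 6.514353) = 2.5535 km
W1–W2: √((0.0174·111.32)² + (-0.0189·90.83)²) = √(3.751845 + 2.947014) = 2.5882 km
W3–W6: √((0.0073·111.32)² + (-0.0303·90.83)²) = √(0.660377 + 7.574324) = 2.8696 km
W1–W3: √((0.0263·111.32)² + (-0.0046·90.83)²) = √(8.571521 + 0.174572) = 2.9574 km
W4–W6: √((0.0264·111.32)² + (-0.0151·90.83)²) = √(8.636828 + 1.881103) = 3.2431 km
W1–W5: √((0.0270·111.32)² + (-0.0327·90.83)²) = √(9.033872 + 8.821738) = 4.2256 km
W1–W6: √((0.0336·111.32)² + (-0.0349·90.83)²) = √(13.990233 + 10.048691) = 4.9030 km
Closest pair: W5–W6 at 0.7614 km.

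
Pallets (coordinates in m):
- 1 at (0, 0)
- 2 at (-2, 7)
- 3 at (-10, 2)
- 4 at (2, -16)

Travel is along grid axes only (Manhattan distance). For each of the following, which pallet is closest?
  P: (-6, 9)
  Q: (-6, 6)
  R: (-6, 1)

P at (-6, 9):
  1: |6| + |-9| = 6 + 9 = 15 m
  2: |4| + |-2| = 4 + 2 = 6 m
  3: |-4| + |-7| = 4 + 7 = 11 m
  4: |8| + |-25| = 8 + 25 = 33 m
  → nearest: 2 (6 m)
Q at (-6, 6):
  1: |6| + |-6| = 6 + 6 = 12 m
  2: |4| + |1| = 4 + 1 = 5 m
  3: |-4| + |-4| = 4 + 4 = 8 m
  4: |8| + |-22| = 8 + 22 = 30 m
  → nearest: 2 (5 m)
R at (-6, 1):
  1: |6| + |-1| = 6 + 1 = 7 m
  2: |4| + |6| = 4 + 6 = 10 m
  3: |-4| + |1| = 4 + 1 = 5 m
  4: |8| + |-17| = 8 + 17 = 25 m
  → nearest: 3 (5 m)

P→2; Q→2; R→3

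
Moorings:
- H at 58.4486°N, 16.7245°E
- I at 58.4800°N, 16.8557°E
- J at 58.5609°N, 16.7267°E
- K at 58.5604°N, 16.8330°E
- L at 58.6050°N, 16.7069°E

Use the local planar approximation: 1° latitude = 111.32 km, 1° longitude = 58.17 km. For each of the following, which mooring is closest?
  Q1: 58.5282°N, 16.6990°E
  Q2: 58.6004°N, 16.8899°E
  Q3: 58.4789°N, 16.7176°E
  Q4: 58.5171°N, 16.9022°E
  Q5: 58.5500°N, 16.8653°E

Q1→J; Q2→K; Q3→H; Q4→I; Q5→K

Q1 at 58.5282°N, 16.6990°E:
  H: √((-0.0796·111.32)² + (0.0255·58.17)²) = √(78.518597 + 2.200283) = 8.9844 km
  I: √((-0.0482·111.32)² + (0.1567·58.17)²) = √(28.789921 + 83.087582) = 10.5772 km
  J: √((0.0327·111.32)² + (0.0277·58.17)²) = √(13.250794 + 2.596317) = 3.9808 km
  K: √((0.0322·111.32)² + (0.1340·58.17)²) = √(12.848669 + 60.758595) = 8.5795 km
  L: √((0.0768·111.32)² + (0.0079·58.17)²) = √(73.091830 + 0.211180) = 8.5617 km
  → nearest: J (3.9808 km)
Q2 at 58.6004°N, 16.8899°E:
  H: √((-0.1518·111.32)² + (-0.1654·58.17)²) = √(285.555111 + 92.569760) = 19.4454 km
  I: √((-0.1204·111.32)² + (-0.0342·58.17)²) = √(179.638479 + 3.957768) = 13.5498 km
  J: √((-0.0395·111.32)² + (-0.1632·58.17)²) = √(19.334840 + 90.123580) = 10.4622 km
  K: √((-0.0400·111.32)² + (-0.0569·58.17)²) = √(19.827428 + 10.955259) = 5.5482 km
  L: √((0.0046·111.32)² + (-0.1830·58.17)²) = √(0.262218 + 113.318367) = 10.6574 km
  → nearest: K (5.5482 km)
Q3 at 58.4789°N, 16.7176°E:
  H: √((-0.0303·111.32)² + (0.0069·58.17)²) = √(11.377102 + 0.161100) = 3.3968 km
  I: √((0.0011·111.32)² + (0.1381·58.17)²) = √(0.014994 + 64.533539) = 8.0342 km
  J: √((0.0820·111.32)² + (0.0091·58.17)²) = √(83.324765 + 0.280208) = 9.1436 km
  K: √((0.0815·111.32)² + (0.1154·58.17)²) = √(82.311708 + 45.061926) = 11.2860 km
  L: √((0.1261·111.32)² + (-0.0107·58.17)²) = √(197.050059 + 0.387405) = 14.0512 km
  → nearest: H (3.3968 km)
Q4 at 58.5171°N, 16.9022°E:
  H: √((-0.0685·111.32)² + (-0.1777·58.17)²) = √(58.147030 + 106.849620) = 12.8451 km
  I: √((-0.0371·111.32)² + (-0.0465·58.17)²) = √(17.056669 + 7.316511) = 4.9369 km
  J: √((0.0438·111.32)² + (-0.1755·58.17)²) = √(23.773582 + 104.220312) = 11.3134 km
  K: √((0.0433·111.32)² + (-0.0692·58.17)²) = √(23.233904 + 16.203555) = 6.2799 km
  L: √((0.0879·111.32)² + (-0.1953·58.17)²) = √(95.746773 + 129.063255) = 14.9937 km
  → nearest: I (4.9369 km)
Q5 at 58.5500°N, 16.8653°E:
  H: √((-0.1014·111.32)² + (-0.1408·58.17)²) = √(127.415512 + 67.081604) = 13.9462 km
  I: √((-0.0700·111.32)² + (-0.0096·58.17)²) = √(60.721498 + 0.311846) = 7.8124 km
  J: √((0.0109·111.32)² + (-0.1386·58.17)²) = √(1.472310 + 65.001681) = 8.1532 km
  K: √((0.0104·111.32)² + (-0.0323·58.17)²) = √(1.340334 + 3.530231) = 2.2069 km
  L: √((0.0550·111.32)² + (-0.1584·58.17)²) = √(37.486231 + 84.900155) = 11.0628 km
  → nearest: K (2.2069 km)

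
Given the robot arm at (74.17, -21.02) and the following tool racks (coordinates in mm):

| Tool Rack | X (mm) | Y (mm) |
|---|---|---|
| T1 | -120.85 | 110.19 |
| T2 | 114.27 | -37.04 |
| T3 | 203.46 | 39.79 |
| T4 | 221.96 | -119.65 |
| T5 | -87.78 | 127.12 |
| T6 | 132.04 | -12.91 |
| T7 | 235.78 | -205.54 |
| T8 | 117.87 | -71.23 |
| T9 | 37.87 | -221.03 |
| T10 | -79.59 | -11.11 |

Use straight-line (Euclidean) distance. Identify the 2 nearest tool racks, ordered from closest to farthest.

T2, T6

Distances from (74.17, -21.02):
T1: 235.05 mm
T2: 43.18 mm
T3: 142.88 mm
T4: 177.68 mm
T5: 219.48 mm
T6: 58.44 mm
T7: 245.29 mm
T8: 66.56 mm
T9: 203.28 mm
T10: 154.08 mm
Sorted: T2 (43.18 mm) < T6 (58.44 mm) < T8 (66.56 mm) < T3 (142.88 mm) < …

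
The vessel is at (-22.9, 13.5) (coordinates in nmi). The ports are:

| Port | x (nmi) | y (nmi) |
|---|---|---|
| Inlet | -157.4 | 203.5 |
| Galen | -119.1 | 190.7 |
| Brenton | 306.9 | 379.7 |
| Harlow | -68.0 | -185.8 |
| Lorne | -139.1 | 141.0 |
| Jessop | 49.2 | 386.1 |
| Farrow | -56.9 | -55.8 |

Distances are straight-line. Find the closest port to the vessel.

Distances from (-22.9, 13.5):
Inlet: √((-134.5)² + (190.0)²) = √(18090.250 + 36100.000) = 232.8 nmi
Galen: √((-96.2)² + (177.2)²) = √(9254.440 + 31399.840) = 201.6 nmi
Brenton: √((329.8)² + (366.2)²) = √(108768.040 + 134102.440) = 492.8 nmi
Harlow: √((-45.1)² + (-199.3)²) = √(2034.010 + 39720.490) = 204.3 nmi
Lorne: √((-116.2)² + (127.5)²) = √(13502.440 + 16256.250) = 172.5 nmi
Jessop: √((72.1)² + (372.6)²) = √(5198.410 + 138830.760) = 379.5 nmi
Farrow: √((-34.0)² + (-69.3)²) = √(1156.000 + 4802.490) = 77.2 nmi
Minimum: Farrow at 77.2 nmi.

Farrow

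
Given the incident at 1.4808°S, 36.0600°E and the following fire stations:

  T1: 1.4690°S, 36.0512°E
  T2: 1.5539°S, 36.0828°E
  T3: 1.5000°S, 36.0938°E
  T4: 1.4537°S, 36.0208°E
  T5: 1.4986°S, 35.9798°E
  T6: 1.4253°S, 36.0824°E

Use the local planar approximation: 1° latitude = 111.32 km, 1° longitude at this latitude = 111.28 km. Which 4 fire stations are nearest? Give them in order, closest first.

T1, T3, T4, T6

Distances from 1.4808°S, 36.0600°E:
T1: 1.6384 km
T2: 8.5239 km
T3: 4.3261 km
T4: 5.3037 km
T5: 9.1420 km
T6: 6.6622 km
Sorted: T1 (1.6384 km) < T3 (4.3261 km) < T4 (5.3037 km) < T6 (6.6622 km) < T2 (8.5239 km) < T5 (9.1420 km)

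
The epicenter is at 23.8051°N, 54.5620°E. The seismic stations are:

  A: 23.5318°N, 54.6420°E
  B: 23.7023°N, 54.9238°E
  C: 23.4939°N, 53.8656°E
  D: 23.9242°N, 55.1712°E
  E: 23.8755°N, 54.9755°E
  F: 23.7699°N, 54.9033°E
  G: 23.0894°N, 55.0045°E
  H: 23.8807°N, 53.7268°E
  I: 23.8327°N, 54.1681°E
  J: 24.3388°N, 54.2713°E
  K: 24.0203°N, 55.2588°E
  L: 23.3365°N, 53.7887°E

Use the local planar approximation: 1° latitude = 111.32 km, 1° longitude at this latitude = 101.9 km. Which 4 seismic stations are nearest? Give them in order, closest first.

A, F, B, I

Distances from 23.8051°N, 54.5620°E:
A: √((-0.2733·111.32)² + (0.0800·101.9)²) = √(925.604929 + 66.455104) = 31.4970 km
B: √((-0.1028·111.32)² + (0.3618·101.9)²) = √(130.958178 + 1359.206657) = 38.6027 km
C: √((-0.3112·111.32)² + (-0.6964·101.9)²) = √(1200.122483 + 5035.770077) = 78.9677 km
D: √((0.1191·111.32)² + (0.6092·101.9)²) = √(175.780185 + 3853.613523) = 63.4775 km
E: √((0.0704·111.32)² + (0.4135·101.9)²) = √(61.417440 + 1775.413001) = 42.8583 km
F: √((-0.0352·111.32)² + (0.3413·101.9)²) = √(15.354360 + 1209.541976) = 34.9985 km
G: √((-0.7157·111.32)² + (0.4425·101.9)²) = √(6347.583605 + 2033.175736) = 91.5465 km
H: √((0.0756·111.32)² + (-0.8352·101.9)²) = √(70.825555 + 7243.181023) = 85.5220 km
I: √((0.0276·111.32)² + (-0.3939·101.9)²) = √(9.439838 + 1611.091957) = 40.2558 km
J: √((0.5337·111.32)² + (-0.2907·101.9)²) = √(3529.724431 + 877.482435) = 66.3868 km
K: √((0.2152·111.32)² + (0.6968·101.9)²) = √(573.893002 + 5041.556655) = 74.9363 km
L: √((-0.4686·111.32)² + (-0.7733·101.9)²) = √(2721.140485 + 6209.324953) = 94.5011 km
Sorted: A (31.4970 km) < F (34.9985 km) < B (38.6027 km) < I (40.2558 km) < E (42.8583 km) < D (63.4775 km) < …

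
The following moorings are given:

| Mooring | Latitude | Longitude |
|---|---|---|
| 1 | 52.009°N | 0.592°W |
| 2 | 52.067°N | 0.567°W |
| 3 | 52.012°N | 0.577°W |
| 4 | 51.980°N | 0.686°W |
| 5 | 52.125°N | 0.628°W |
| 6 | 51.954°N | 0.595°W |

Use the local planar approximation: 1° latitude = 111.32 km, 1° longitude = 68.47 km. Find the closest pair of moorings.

Pairwise distances:
1–3: 1.080 km
1–6: 6.126 km
2–3: 6.161 km
3–6: 6.573 km
1–2: 6.680 km
4–6: 6.870 km
1–4: 7.200 km
2–5: 7.690 km
3–4: 8.270 km
2–4: 12.656 km
2–6: 12.724 km
3–5: 13.055 km
1–5: 13.146 km
4–5: 16.623 km
5–6: 19.169 km
Closest pair: 1–3 at 1.080 km.

1 and 3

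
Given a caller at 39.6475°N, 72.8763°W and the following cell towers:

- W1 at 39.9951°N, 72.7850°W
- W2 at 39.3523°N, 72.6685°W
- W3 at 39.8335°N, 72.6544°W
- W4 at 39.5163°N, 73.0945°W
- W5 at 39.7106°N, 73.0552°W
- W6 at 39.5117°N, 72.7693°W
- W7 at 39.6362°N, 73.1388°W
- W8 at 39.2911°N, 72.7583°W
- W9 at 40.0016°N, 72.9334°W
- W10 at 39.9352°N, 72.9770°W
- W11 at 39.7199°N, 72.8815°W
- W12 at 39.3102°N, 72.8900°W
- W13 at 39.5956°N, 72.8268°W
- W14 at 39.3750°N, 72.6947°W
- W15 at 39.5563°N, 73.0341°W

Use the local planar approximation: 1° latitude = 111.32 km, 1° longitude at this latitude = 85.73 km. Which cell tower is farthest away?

W8

Distances from 39.6475°N, 72.8763°W:
W1: 39.4785 km
W2: 37.3798 km
W3: 28.1178 km
W4: 23.7326 km
W5: 16.8691 km
W6: 17.6827 km
W7: 22.5393 km
W8: 40.9438 km
W9: 39.7212 km
W10: 33.1699 km
W11: 8.0719 km
W12: 37.5666 km
W13: 7.1685 km
W14: 34.0965 km
W15: 16.9140 km
Maximum: W8 at 40.9438 km.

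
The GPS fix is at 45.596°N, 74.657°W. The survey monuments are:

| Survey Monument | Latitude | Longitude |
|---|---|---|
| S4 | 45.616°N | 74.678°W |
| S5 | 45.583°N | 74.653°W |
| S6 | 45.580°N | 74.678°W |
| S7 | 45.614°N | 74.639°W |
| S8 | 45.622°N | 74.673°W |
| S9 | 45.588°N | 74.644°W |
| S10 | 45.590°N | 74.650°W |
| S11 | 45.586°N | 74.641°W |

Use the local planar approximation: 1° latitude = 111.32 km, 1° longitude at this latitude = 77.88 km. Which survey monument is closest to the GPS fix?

S10

Distances from 45.596°N, 74.657°W:
S4: √((0.020·111.32)² + (-0.021·77.88)²) = √(4.95686 + 2.67479) = 2.763 km
S5: √((-0.013·111.32)² + (0.004·77.88)²) = √(2.09427 + 0.09704) = 1.480 km
S6: √((-0.016·111.32)² + (-0.021·77.88)²) = √(3.17239 + 2.67479) = 2.418 km
S7: √((0.018·111.32)² + (0.018·77.88)²) = √(4.01505 + 1.96516) = 2.445 km
S8: √((0.026·111.32)² + (-0.016·77.88)²) = √(8.37709 + 1.55272) = 3.151 km
S9: √((-0.008·111.32)² + (0.013·77.88)²) = √(0.79310 + 1.02503) = 1.348 km
S10: √((-0.006·111.32)² + (0.007·77.88)²) = √(0.44612 + 0.29720) = 0.862 km
S11: √((-0.010·111.32)² + (0.016·77.88)²) = √(1.23921 + 1.55272) = 1.671 km
Minimum: S10 at 0.862 km.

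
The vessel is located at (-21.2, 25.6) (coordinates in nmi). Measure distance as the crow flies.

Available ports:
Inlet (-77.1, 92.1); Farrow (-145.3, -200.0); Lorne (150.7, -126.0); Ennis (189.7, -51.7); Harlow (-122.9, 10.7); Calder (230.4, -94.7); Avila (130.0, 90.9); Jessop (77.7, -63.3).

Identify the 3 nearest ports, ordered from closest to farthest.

Distances from (-21.2, 25.6):
Inlet: √((-55.9)² + (66.5)²) = √(3124.810 + 4422.250) = 86.9 nmi
Farrow: √((-124.1)² + (-225.6)²) = √(15400.810 + 50895.360) = 257.5 nmi
Lorne: √((171.9)² + (-151.6)²) = √(29549.610 + 22982.560) = 229.2 nmi
Ennis: √((210.9)² + (-77.3)²) = √(44478.810 + 5975.290) = 224.6 nmi
Harlow: √((-101.7)² + (-14.9)²) = √(10342.890 + 222.010) = 102.8 nmi
Calder: √((251.6)² + (-120.3)²) = √(63302.560 + 14472.090) = 278.9 nmi
Avila: √((151.2)² + (65.3)²) = √(22861.440 + 4264.090) = 164.7 nmi
Jessop: √((98.9)² + (-88.9)²) = √(9781.210 + 7903.210) = 133.0 nmi
Sorted: Inlet (86.9 nmi) < Harlow (102.8 nmi) < Jessop (133.0 nmi) < Avila (164.7 nmi) < Ennis (224.6 nmi) < …

Inlet, Harlow, Jessop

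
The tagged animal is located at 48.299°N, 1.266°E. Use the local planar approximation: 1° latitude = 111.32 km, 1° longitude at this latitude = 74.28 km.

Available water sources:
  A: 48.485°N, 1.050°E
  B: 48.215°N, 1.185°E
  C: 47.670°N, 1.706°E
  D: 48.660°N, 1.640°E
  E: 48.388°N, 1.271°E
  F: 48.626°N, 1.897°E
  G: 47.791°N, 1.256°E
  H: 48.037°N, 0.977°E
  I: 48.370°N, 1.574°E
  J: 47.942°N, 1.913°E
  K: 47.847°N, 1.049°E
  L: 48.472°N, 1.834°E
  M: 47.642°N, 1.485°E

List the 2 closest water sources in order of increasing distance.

Distances from 48.299°N, 1.266°E:
A: √((0.186·111.32)² + (-0.216·74.28)²) = √(428.71856 + 257.42534) = 26.194 km
B: √((-0.084·111.32)² + (-0.081·74.28)²) = √(87.43896 + 36.20044) = 11.119 km
C: √((-0.629·111.32)² + (0.440·74.28)²) = √(4902.83961 + 1068.19156) = 77.272 km
D: √((0.361·111.32)² + (0.374·74.28)²) = √(1614.95639 + 771.76840) = 48.854 km
E: √((0.089·111.32)² + (0.005·74.28)²) = √(98.15816 + 0.13794) = 9.914 km
F: √((0.327·111.32)² + (0.631·74.28)²) = √(1325.07939 + 2196.86064) = 59.346 km
G: √((-0.508·111.32)² + (-0.010·74.28)²) = √(3197.96584 + 0.55175) = 56.555 km
H: √((-0.262·111.32)² + (-0.289·74.28)²) = √(850.64622 + 460.82865) = 36.214 km
I: √((0.071·111.32)² + (0.308·74.28)²) = √(62.46879 + 523.41387) = 24.205 km
J: √((-0.357·111.32)² + (0.647·74.28)²) = √(1579.36616 + 2309.68286) = 62.362 km
K: √((-0.452·111.32)² + (-0.217·74.28)²) = √(2531.76426 + 259.81442) = 52.835 km
L: √((0.173·111.32)² + (0.568·74.28)²) = √(370.88443 + 1780.08386) = 46.379 km
M: √((-0.657·111.32)² + (0.219·74.28)²) = √(5349.05587 + 264.62570) = 74.925 km
Sorted: E (9.914 km) < B (11.119 km) < I (24.205 km) < A (26.194 km) < …

E, B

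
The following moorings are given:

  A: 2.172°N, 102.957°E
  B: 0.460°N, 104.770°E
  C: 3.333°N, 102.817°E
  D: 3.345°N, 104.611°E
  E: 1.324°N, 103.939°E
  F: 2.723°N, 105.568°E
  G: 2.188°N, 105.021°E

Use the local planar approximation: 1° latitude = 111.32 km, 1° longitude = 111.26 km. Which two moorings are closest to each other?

Pairwise distances:
A–B: 277.506 km
A–C: 130.178 km
A–D: 225.645 km
A–E: 144.390 km
A–F: 296.905 km
A–G: 229.648 km
B–C: 386.654 km
B–D: 321.645 km
B–E: 133.413 km
B–F: 267.105 km
B–G: 194.378 km
C–D: 199.605 km
C–E: 256.123 km
C–F: 313.518 km
C–G: 276.365 km
D–E: 237.076 km
D–F: 127.010 km
D–G: 136.637 km
E–F: 238.962 km
E–G: 154.087 km
F–G: 85.152 km
Closest pair: F–G at 85.152 km.

F and G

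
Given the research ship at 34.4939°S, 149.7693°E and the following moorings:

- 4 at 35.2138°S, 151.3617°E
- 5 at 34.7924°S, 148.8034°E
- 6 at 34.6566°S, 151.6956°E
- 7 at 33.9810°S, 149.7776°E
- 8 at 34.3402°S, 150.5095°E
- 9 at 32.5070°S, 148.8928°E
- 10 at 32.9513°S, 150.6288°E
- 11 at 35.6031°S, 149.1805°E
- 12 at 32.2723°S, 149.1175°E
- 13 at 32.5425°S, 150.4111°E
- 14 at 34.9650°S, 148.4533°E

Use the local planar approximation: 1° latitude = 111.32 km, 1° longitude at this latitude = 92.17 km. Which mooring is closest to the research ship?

Distances from 34.4939°S, 149.7693°E:
4: √((-0.7199·111.32)² + (1.5924·92.17)²) = √(6422.302276 + 21541.875561) = 167.2249 km
5: √((-0.2985·111.32)² + (-0.9659·92.17)²) = √(1104.167770 + 7925.807263) = 95.0262 km
6: √((-0.1627·111.32)² + (1.9263·92.17)²) = √(328.035995 + 31522.962421) = 178.4685 km
7: √((0.5129·111.32)² + (0.0083·92.17)²) = √(3259.956413 + 0.585242) = 57.1012 km
8: √((0.1537·111.32)² + (0.7402·92.17)²) = √(292.748130 + 4654.546105) = 70.3370 km
9: √((1.9869·111.32)² + (-0.8765·92.17)²) = √(48921.347954 + 6526.540177) = 235.4738 km
10: √((1.5426·111.32)² + (0.8595·92.17)²) = √(29488.524963 + 6275.826621) = 189.1147 km
11: √((-1.1092·111.32)² + (-0.5888·92.17)²) = √(15246.358137 + 2945.199904) = 134.8761 km
12: √((2.2216·111.32)² + (-0.6518·92.17)²) = √(61161.500108 + 3609.174558) = 254.5008 km
13: √((1.9514·111.32)² + (0.6418·92.17)²) = √(47188.806862 + 3499.279242) = 225.1401 km
14: √((-0.4711·111.32)² + (-1.3160·92.17)²) = √(2750.252726 + 14712.651690) = 132.1473 km
Minimum: 7 at 57.1012 km.

7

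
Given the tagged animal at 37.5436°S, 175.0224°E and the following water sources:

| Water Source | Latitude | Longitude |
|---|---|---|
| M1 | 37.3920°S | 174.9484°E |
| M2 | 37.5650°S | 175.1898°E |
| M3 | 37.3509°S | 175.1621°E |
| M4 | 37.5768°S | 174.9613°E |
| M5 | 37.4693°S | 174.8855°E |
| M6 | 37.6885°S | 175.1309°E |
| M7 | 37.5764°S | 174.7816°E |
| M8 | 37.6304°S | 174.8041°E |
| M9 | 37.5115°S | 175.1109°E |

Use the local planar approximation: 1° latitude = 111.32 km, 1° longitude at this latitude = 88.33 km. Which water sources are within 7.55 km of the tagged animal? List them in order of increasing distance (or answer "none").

M4

Distances from 37.5436°S, 175.0224°E:
M1: 18.0977 km
M2: 14.9771 km
M3: 24.7473 km
M4: 6.5411 km
M5: 14.6505 km
M6: 18.7626 km
M7: 21.5810 km
M8: 21.5680 km
M9: 8.5952 km
Threshold 7.55 km: M4 (6.5411 km) is within range.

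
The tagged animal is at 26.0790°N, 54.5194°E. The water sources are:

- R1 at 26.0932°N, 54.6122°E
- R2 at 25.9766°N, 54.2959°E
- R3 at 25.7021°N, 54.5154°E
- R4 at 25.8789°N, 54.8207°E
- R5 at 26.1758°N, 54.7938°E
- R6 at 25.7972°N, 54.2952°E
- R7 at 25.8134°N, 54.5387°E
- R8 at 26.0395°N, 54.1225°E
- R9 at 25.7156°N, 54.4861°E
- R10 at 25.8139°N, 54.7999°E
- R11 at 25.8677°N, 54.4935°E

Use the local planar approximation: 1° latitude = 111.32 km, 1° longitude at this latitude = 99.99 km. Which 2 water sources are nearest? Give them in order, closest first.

R1, R11

Distances from 26.0790°N, 54.5194°E:
R1: √((0.0142·111.32)² + (0.0928·99.99)²) = √(2.498752 + 86.101177) = 9.4128 km
R2: √((-0.1024·111.32)² + (-0.2235·99.99)²) = √(129.941031 + 499.422600) = 25.0871 km
R3: √((-0.3769·111.32)² + (-0.0040·99.99)²) = √(1760.348564 + 0.159968) = 41.9584 km
R4: √((-0.2001·111.32)² + (0.3013·99.99)²) = √(496.181506 + 907.635346) = 37.4675 km
R5: √((0.0968·111.32)² + (0.2744·99.99)²) = √(116.117348 + 752.803017) = 29.4775 km
R6: √((-0.2818·111.32)² + (-0.2242·99.99)²) = √(984.075394 + 502.555874) = 38.5569 km
R7: √((-0.2656·111.32)² + (0.0193·99.99)²) = √(874.183362 + 3.724155) = 29.6295 km
R8: √((-0.0395·111.32)² + (-0.3969·99.99)²) = √(19.334840 + 1574.981057) = 39.9289 km
R9: √((-0.3634·111.32)² + (-0.0333·99.99)²) = √(1636.500873 + 11.086682) = 40.5905 km
R10: √((-0.2651·111.32)² + (0.2805·99.99)²) = √(870.895108 + 786.645147) = 40.7129 km
R11: √((-0.2113·111.32)² + (-0.0259·99.99)²) = √(553.280532 + 6.706758) = 23.6641 km
Sorted: R1 (9.4128 km) < R11 (23.6641 km) < R2 (25.0871 km) < R5 (29.4775 km) < …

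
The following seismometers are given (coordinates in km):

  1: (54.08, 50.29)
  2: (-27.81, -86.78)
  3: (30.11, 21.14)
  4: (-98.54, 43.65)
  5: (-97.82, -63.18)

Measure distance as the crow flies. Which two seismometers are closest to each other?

Pairwise distances:
1–2: 159.67 km
1–3: 37.74 km
1–4: 152.76 km
1–5: 189.60 km
2–3: 122.48 km
2–4: 148.37 km
2–5: 73.88 km
3–4: 130.60 km
3–5: 153.22 km
4–5: 106.83 km
Closest pair: 1–3 at 37.74 km.

1 and 3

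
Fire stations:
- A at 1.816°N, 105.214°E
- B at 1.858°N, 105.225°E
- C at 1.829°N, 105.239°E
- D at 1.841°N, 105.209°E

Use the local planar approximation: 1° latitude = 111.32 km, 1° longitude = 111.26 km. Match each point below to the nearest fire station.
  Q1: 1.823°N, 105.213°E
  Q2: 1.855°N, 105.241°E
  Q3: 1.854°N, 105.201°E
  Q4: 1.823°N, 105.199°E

Q1 at 1.823°N, 105.213°E:
  A: 0.787 km
  B: 4.119 km
  C: 2.969 km
  D: 2.053 km
  → nearest: A (0.787 km)
Q2 at 1.855°N, 105.241°E:
  A: 5.279 km
  B: 1.811 km
  C: 2.903 km
  D: 3.886 km
  → nearest: B (1.811 km)
Q3 at 1.854°N, 105.201°E:
  A: 4.471 km
  B: 2.707 km
  C: 5.062 km
  D: 1.699 km
  → nearest: D (1.699 km)
Q4 at 1.823°N, 105.199°E:
  A: 1.842 km
  B: 4.853 km
  C: 4.500 km
  D: 2.292 km
  → nearest: A (1.842 km)

Q1→A; Q2→B; Q3→D; Q4→A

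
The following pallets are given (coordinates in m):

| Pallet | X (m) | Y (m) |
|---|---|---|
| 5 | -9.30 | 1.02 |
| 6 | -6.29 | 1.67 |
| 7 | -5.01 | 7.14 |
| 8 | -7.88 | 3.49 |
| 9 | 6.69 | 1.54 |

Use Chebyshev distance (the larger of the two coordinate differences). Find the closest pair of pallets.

6 and 8

Pairwise distances:
5–6: 3.01 m
5–7: 6.12 m
5–8: 2.47 m
5–9: 15.99 m
6–7: 5.47 m
6–8: 1.82 m
6–9: 12.98 m
7–8: 3.65 m
7–9: 11.70 m
8–9: 14.57 m
Closest pair: 6–8 at 1.82 m.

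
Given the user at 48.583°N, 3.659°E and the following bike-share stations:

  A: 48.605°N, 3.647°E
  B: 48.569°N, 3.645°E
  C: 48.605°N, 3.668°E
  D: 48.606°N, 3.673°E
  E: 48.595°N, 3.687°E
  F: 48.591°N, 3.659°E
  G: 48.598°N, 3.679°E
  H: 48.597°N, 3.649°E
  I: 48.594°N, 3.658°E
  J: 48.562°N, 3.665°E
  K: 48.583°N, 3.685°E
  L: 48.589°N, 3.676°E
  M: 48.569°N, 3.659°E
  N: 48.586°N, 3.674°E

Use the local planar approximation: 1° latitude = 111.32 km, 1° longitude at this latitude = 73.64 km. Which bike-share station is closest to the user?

F

Distances from 48.583°N, 3.659°E:
A: √((0.022·111.32)² + (-0.012·73.64)²) = √(5.99780 + 0.78089) = 2.604 km
B: √((-0.014·111.32)² + (-0.014·73.64)²) = √(2.42886 + 1.06288) = 1.869 km
C: √((0.022·111.32)² + (0.009·73.64)²) = √(5.99780 + 0.43925) = 2.537 km
D: √((0.023·111.32)² + (0.014·73.64)²) = √(6.55544 + 1.06288) = 2.760 km
E: √((0.012·111.32)² + (0.028·73.64)²) = √(1.78447 + 4.25151) = 2.457 km
F: √((0.008·111.32)² + (0.000·73.64)²) = √(0.79310 + 0.00000) = 0.891 km
G: √((0.015·111.32)² + (0.020·73.64)²) = √(2.78823 + 2.16914) = 2.227 km
H: √((0.014·111.32)² + (-0.010·73.64)²) = √(2.42886 + 0.54228) = 1.724 km
I: √((0.011·111.32)² + (-0.001·73.64)²) = √(1.49945 + 0.00542) = 1.227 km
J: √((-0.021·111.32)² + (0.006·73.64)²) = √(5.46493 + 0.19522) = 2.379 km
K: √((0.000·111.32)² + (0.026·73.64)²) = √(0.00000 + 3.66585) = 1.915 km
L: √((0.006·111.32)² + (0.017·73.64)²) = √(0.44612 + 1.56720) = 1.419 km
M: √((-0.014·111.32)² + (0.000·73.64)²) = √(2.42886 + 0.00000) = 1.558 km
N: √((0.003·111.32)² + (0.015·73.64)²) = √(0.11153 + 1.22014) = 1.154 km
Minimum: F at 0.891 km.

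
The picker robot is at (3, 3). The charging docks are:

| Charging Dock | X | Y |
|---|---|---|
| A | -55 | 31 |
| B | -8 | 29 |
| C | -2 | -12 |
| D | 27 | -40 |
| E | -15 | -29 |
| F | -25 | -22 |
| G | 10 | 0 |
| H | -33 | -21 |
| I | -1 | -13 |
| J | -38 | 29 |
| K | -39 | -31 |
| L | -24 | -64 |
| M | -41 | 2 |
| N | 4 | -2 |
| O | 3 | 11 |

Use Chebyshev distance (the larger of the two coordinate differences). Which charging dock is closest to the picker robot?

Distances from (3, 3):
A: 58
B: 26
C: 15
D: 43
E: 32
F: 28
G: 7
H: 36
I: 16
J: 41
K: 42
L: 67
M: 44
N: 5
O: 8
Minimum: N at 5.

N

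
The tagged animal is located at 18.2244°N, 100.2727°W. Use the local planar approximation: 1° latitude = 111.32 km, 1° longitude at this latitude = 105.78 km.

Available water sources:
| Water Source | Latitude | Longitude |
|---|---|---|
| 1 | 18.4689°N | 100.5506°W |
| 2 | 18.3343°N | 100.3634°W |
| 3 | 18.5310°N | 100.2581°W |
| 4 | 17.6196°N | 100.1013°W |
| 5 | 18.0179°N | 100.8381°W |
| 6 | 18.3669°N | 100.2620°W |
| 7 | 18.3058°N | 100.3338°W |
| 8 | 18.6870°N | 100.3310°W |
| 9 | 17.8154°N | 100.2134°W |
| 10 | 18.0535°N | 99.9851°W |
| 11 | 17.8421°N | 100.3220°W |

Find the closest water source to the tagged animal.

7

Distances from 18.2244°N, 100.2727°W:
1: √((0.2445·111.32)² + (-0.2779·105.78)²) = √(740.805371 + 864.140220) = 40.0618 km
2: √((0.1099·111.32)² + (-0.0907·105.78)²) = √(149.672420 + 92.049556) = 15.5474 km
3: √((0.3066·111.32)² + (0.0146·105.78)²) = √(1164.905502 + 2.385134) = 34.1656 km
4: √((-0.6048·111.32)² + (0.1714·105.78)²) = √(4532.835519 + 328.721992) = 69.7249 km
5: √((-0.2065·111.32)² + (-0.5654·105.78)²) = √(528.428834 + 3576.998299) = 64.0736 km
6: √((0.1425·111.32)² + (0.0107·105.78)²) = √(251.637942 + 1.281075) = 15.9034 km
7: √((0.0814·111.32)² + (-0.0611·105.78)²) = √(82.109840 + 41.772411) = 11.1302 km
8: √((0.4626·111.32)² + (-0.0583·105.78)²) = √(2651.903107 + 38.031568) = 51.8646 km
9: √((-0.4090·111.32)² + (0.0593·105.78)²) = √(2072.969973 + 39.347443) = 45.9600 km
10: √((-0.1709·111.32)² + (0.2876·105.78)²) = √(361.934949 + 925.518041) = 35.8811 km
11: √((-0.3823·111.32)² + (-0.0493·105.78)²) = √(1811.152382 + 27.195745) = 42.8760 km
Minimum: 7 at 11.1302 km.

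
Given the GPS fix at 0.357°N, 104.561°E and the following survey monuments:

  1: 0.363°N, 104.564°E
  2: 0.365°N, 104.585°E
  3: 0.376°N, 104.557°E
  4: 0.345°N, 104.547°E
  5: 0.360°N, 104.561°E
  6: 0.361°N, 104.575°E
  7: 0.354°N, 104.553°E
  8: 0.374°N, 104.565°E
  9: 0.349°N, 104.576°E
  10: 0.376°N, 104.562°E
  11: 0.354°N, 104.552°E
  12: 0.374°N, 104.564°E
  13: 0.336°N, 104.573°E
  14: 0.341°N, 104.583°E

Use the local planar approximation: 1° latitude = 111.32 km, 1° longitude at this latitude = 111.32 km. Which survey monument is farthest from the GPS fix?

14

Distances from 0.357°N, 104.561°E:
1: √((0.006·111.32)² + (0.003·111.32)²) = √(0.44612 + 0.11153) = 0.747 km
2: √((0.008·111.32)² + (0.024·111.32)²) = √(0.79310 + 7.13787) = 2.816 km
3: √((0.019·111.32)² + (-0.004·111.32)²) = √(4.47356 + 0.19827) = 2.161 km
4: √((-0.012·111.32)² + (-0.014·111.32)²) = √(1.78447 + 2.42886) = 2.053 km
5: √((0.003·111.32)² + (0.000·111.32)²) = √(0.11153 + 0.00000) = 0.334 km
6: √((0.004·111.32)² + (0.014·111.32)²) = √(0.19827 + 2.42886) = 1.621 km
7: √((-0.003·111.32)² + (-0.008·111.32)²) = √(0.11153 + 0.79310) = 0.951 km
8: √((0.017·111.32)² + (0.004·111.32)²) = √(3.58133 + 0.19827) = 1.944 km
9: √((-0.008·111.32)² + (0.015·111.32)²) = √(0.79310 + 2.78823) = 1.892 km
10: √((0.019·111.32)² + (0.001·111.32)²) = √(4.47356 + 0.01239) = 2.118 km
11: √((-0.003·111.32)² + (-0.009·111.32)²) = √(0.11153 + 1.00376) = 1.056 km
12: √((0.017·111.32)² + (0.003·111.32)²) = √(3.58133 + 0.11153) = 1.922 km
13: √((-0.021·111.32)² + (0.012·111.32)²) = √(5.46493 + 1.78447) = 2.692 km
14: √((-0.016·111.32)² + (0.022·111.32)²) = √(3.17239 + 5.99780) = 3.028 km
Maximum: 14 at 3.028 km.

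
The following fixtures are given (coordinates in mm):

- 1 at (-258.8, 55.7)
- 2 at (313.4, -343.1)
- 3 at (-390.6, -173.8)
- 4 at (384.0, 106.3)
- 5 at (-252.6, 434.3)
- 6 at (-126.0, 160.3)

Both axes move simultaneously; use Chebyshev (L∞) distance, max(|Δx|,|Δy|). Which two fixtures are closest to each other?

1 and 6

Pairwise distances:
1–6: 132.8 mm
1–3: 229.5 mm
5–6: 274.0 mm
3–6: 334.1 mm
1–5: 378.6 mm
2–4: 449.4 mm
2–6: 503.4 mm
4–6: 510.0 mm
1–2: 572.2 mm
3–5: 608.1 mm
4–5: 636.6 mm
1–4: 642.8 mm
2–3: 704.0 mm
3–4: 774.6 mm
2–5: 777.4 mm
Closest pair: 1–6 at 132.8 mm.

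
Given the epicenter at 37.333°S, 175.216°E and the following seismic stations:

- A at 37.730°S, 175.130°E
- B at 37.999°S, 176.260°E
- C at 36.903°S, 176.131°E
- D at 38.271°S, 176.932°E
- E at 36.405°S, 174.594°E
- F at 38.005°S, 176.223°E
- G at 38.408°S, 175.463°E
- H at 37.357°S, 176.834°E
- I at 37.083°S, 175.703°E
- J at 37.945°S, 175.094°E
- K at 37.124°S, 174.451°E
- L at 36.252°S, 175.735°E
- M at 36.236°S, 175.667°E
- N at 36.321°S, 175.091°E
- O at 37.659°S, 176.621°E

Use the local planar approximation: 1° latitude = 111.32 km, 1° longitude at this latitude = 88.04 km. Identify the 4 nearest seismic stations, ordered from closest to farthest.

Distances from 37.333°S, 175.216°E:
A: √((-0.397·111.32)² + (-0.086·88.04)²) = √(1953.11317 + 57.32670) = 44.838 km
B: √((-0.666·111.32)² + (1.044·88.04)²) = √(5496.60911 + 8448.13928) = 118.088 km
C: √((0.430·111.32)² + (0.915·88.04)²) = √(2291.30713 + 6489.36580) = 93.705 km
D: √((-0.938·111.32)² + (1.716·88.04)²) = √(10903.15214 + 22824.15115) = 183.650 km
E: √((0.928·111.32)² + (-0.622·88.04)²) = √(10671.91476 + 2998.75398) = 116.922 km
F: √((-0.672·111.32)² + (1.007·88.04)²) = √(5596.09323 + 7859.93598) = 116.000 km
G: √((-1.075·111.32)² + (0.247·88.04)²) = √(14320.66956 + 472.88330) = 121.629 km
H: √((-0.024·111.32)² + (1.618·88.04)²) = √(7.13787 + 20291.63783) = 142.474 km
I: √((0.250·111.32)² + (0.487·88.04)²) = √(774.50890 + 1838.30679) = 51.116 km
J: √((-0.612·111.32)² + (-0.122·88.04)²) = √(4641.40258 + 115.36650) = 68.969 km
K: √((0.209·111.32)² + (-0.765·88.04)²) = √(541.30117 + 4536.10332) = 71.256 km
L: √((1.081·111.32)² + (0.519·88.04)²) = √(14480.97432 + 2087.82832) = 128.720 km
M: √((1.097·111.32)² + (0.451·88.04)²) = √(14912.81569 + 1576.56961) = 128.411 km
N: √((1.012·111.32)² + (-0.125·88.04)²) = √(12691.33829 + 121.11003) = 113.192 km
O: √((-0.326·111.32)² + (1.405·88.04)²) = √(1316.98733 + 15300.74989) = 128.910 km
Sorted: A (44.838 km) < I (51.116 km) < J (68.969 km) < K (71.256 km) < C (93.705 km) < N (113.192 km) < …

A, I, J, K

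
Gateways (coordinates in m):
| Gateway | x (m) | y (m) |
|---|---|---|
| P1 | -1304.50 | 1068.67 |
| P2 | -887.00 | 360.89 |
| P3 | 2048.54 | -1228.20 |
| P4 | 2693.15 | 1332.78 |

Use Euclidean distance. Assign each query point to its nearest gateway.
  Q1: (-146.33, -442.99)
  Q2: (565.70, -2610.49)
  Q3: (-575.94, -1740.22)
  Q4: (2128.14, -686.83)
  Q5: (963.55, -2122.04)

Q1→P2; Q2→P3; Q3→P2; Q4→P3; Q5→P3

Q1 at (-146.33, -442.99):
  P1: 1904.33 m
  P2: 1093.08 m
  P3: 2331.10 m
  P4: 3349.03 m
  → nearest: P2 (1093.08 m)
Q2 at (565.70, -2610.49):
  P1: 4127.21 m
  P2: 3307.48 m
  P3: 2027.20 m
  P4: 4480.56 m
  → nearest: P3 (2027.20 m)
Q3 at (-575.94, -1740.22):
  P1: 2901.84 m
  P2: 2124.01 m
  P3: 2673.96 m
  P4: 4486.68 m
  → nearest: P2 (2124.01 m)
Q4 at (2128.14, -686.83):
  P1: 3855.49 m
  P2: 3191.99 m
  P3: 547.19 m
  P4: 2097.16 m
  → nearest: P3 (547.19 m)
Q5 at (963.55, -2122.04):
  P1: 3914.68 m
  P2: 3096.69 m
  P3: 1405.76 m
  P4: 3863.59 m
  → nearest: P3 (1405.76 m)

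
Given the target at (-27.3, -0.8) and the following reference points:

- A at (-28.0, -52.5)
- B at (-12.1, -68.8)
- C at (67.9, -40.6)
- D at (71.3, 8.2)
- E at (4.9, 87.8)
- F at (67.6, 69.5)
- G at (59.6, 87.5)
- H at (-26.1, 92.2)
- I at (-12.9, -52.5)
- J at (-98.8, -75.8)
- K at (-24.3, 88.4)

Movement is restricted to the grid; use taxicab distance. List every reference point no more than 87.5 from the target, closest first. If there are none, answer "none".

A, I, B

Distances from (-27.3, -0.8):
A: |-0.7| + |-51.7| = 0.7 + 51.7 = 52.4
B: |15.2| + |-68.0| = 15.2 + 68.0 = 83.2
C: |95.2| + |-39.8| = 95.2 + 39.8 = 135.0
D: |98.6| + |9.0| = 98.6 + 9.0 = 107.6
E: |32.2| + |88.6| = 32.2 + 88.6 = 120.8
F: |94.9| + |70.3| = 94.9 + 70.3 = 165.2
G: |86.9| + |88.3| = 86.9 + 88.3 = 175.2
H: |1.2| + |93.0| = 1.2 + 93.0 = 94.2
I: |14.4| + |-51.7| = 14.4 + 51.7 = 66.1
J: |-71.5| + |-75.0| = 71.5 + 75.0 = 146.5
K: |3.0| + |89.2| = 3.0 + 89.2 = 92.2
Threshold 87.5: A (52.4), I (66.1), B (83.2) are within range.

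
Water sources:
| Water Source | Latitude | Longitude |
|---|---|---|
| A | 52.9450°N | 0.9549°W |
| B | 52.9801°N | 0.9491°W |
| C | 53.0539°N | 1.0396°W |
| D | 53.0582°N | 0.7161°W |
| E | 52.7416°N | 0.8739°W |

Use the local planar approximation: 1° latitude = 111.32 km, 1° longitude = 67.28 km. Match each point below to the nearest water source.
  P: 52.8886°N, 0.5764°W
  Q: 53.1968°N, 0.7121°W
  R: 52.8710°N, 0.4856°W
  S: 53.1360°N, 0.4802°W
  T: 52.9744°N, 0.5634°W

P at 52.8886°N, 0.5764°W:
  A: √((0.0564·111.32)² + (-0.3785·67.28)²) = √(39.418909 + 648.490672) = 26.2280 km
  B: √((0.0915·111.32)² + (-0.3727·67.28)²) = √(103.750114 + 628.768463) = 27.0651 km
  C: √((0.1653·111.32)² + (-0.4632·67.28)²) = √(338.604014 + 971.200879) = 36.1912 km
  D: √((0.1696·111.32)² + (-0.1397·67.28)²) = √(356.449567 + 88.341502) = 21.0901 km
  E: √((-0.1470·111.32)² + (-0.2975·67.28)²) = √(267.781805 + 400.632250) = 25.8537 km
  → nearest: D (21.0901 km)
Q at 53.1968°N, 0.7121°W:
  A: √((-0.2518·111.32)² + (-0.2428·67.28)²) = √(785.701979 + 266.851305) = 32.4431 km
  B: √((-0.2167·111.32)² + (-0.2370·67.28)²) = √(581.921252 + 254.254506) = 28.9167 km
  C: √((-0.1429·111.32)² + (-0.3275·67.28)²) = √(253.052629 + 485.505970) = 27.1764 km
  D: √((-0.1386·111.32)² + (-0.0040·67.28)²) = √(238.052560 + 0.072426) = 15.4313 km
  E: √((-0.4552·111.32)² + (-0.1618·67.28)²) = √(2567.739146 + 118.502906) = 51.8290 km
  → nearest: D (15.4313 km)
R at 52.8710°N, 0.4856°W:
  A: √((0.0740·111.32)² + (-0.4693·67.28)²) = √(67.859372 + 996.949303) = 32.6314 km
  B: √((0.1091·111.32)² + (-0.4635·67.28)²) = √(147.501316 + 972.459319) = 33.4658 km
  C: √((0.1829·111.32)² + (-0.5540·67.28)²) = √(414.547028 + 1389.285475) = 42.4715 km
  D: √((0.1872·111.32)² + (-0.2305·67.28)²) = √(434.268256 + 240.499305) = 25.9763 km
  E: √((-0.1294·111.32)² + (-0.3883·67.28)²) = √(207.498494 + 682.506429) = 29.8330 km
  → nearest: D (25.9763 km)
S at 53.1360°N, 0.4802°W:
  A: √((-0.1910·111.32)² + (-0.4747·67.28)²) = √(452.077747 + 1020.024091) = 38.3680 km
  B: √((-0.1559·111.32)² + (-0.4689·67.28)²) = √(301.188667 + 995.250561) = 36.0061 km
  C: √((-0.0821·111.32)² + (-0.5594·67.28)²) = √(83.528121 + 1416.501014) = 38.7302 km
  D: √((-0.0778·111.32)² + (-0.2359·67.28)²) = √(75.007655 + 251.899814) = 18.0806 km
  E: √((-0.3944·111.32)² + (-0.3937·67.28)²) = √(1927.614604 + 701.621349) = 51.2761 km
  → nearest: D (18.0806 km)
T at 52.9744°N, 0.5634°W:
  A: √((-0.0294·111.32)² + (-0.3915·67.28)²) = √(10.711272 + 693.801922) = 26.5427 km
  B: √((0.0057·111.32)² + (-0.3857·67.28)²) = √(0.402621 + 673.397102) = 25.9577 km
  C: √((0.0795·111.32)² + (-0.4762·67.28)²) = √(78.321438 + 1026.480604) = 33.2386 km
  D: √((0.0838·111.32)² + (-0.1527·67.28)²) = √(87.023076 + 105.548008) = 13.8770 km
  E: √((-0.2328·111.32)² + (-0.3105·67.28)²) = √(671.602567 + 436.410483) = 33.2868 km
  → nearest: D (13.8770 km)

P→D; Q→D; R→D; S→D; T→D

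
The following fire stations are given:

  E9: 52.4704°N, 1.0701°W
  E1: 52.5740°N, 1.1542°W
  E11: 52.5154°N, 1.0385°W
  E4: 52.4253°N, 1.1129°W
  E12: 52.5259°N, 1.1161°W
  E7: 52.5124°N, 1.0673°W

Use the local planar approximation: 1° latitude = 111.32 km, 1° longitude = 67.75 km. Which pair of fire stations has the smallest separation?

Pairwise distances:
E9–E1: √((0.1036·111.32)² + (-0.0841·67.75)²) = √(133.004369 + 32.464640) = 12.8635 km
E9–E11: √((0.0450·111.32)² + (0.0316·67.75)²) = √(25.094088 + 4.583453) = 5.4477 km
E9–E4: √((-0.0451·111.32)² + (-0.0428·67.75)²) = √(25.205742 + 8.408260) = 5.7978 km
E9–E12: √((0.0555·111.32)² + (-0.0460·67.75)²) = √(38.170897 + 9.712572) = 6.9198 km
E9–E7: √((0.0420·111.32)² + (0.0028·67.75)²) = √(21.859739 + 0.035986) = 4.6793 km
E1–E11: √((-0.0586·111.32)² + (0.1157·67.75)²) = √(42.554121 + 61.444826) = 10.1980 km
E1–E4: √((-0.1487·111.32)² + (0.0413·67.75)²) = √(274.011211 + 7.829224) = 16.7881 km
E1–E12: √((-0.0481·111.32)² + (0.0381·67.75)²) = √(28.670585 + 6.662981) = 5.9442 km
E1–E7: √((-0.0616·111.32)² + (0.0869·67.75)²) = √(47.022728 + 34.662362) = 9.0380 km
E11–E4: √((-0.0901·111.32)² + (-0.0744·67.75)²) = √(100.599536 + 25.407648) = 11.2253 km
E11–E12: √((0.0105·111.32)² + (-0.0776·67.75)²) = √(1.366234 + 27.640255) = 5.3858 km
E11–E7: √((-0.0030·111.32)² + (-0.0288·67.75)²) = √(0.111529 + 3.807181) = 1.9796 km
E4–E12: √((0.1006·111.32)² + (-0.0032·67.75)²) = √(125.412942 + 0.047002) = 11.2009 km
E4–E7: √((0.0871·111.32)² + (0.0456·67.75)²) = √(94.011873 + 9.544392) = 10.1763 km
E12–E7: √((-0.0135·111.32)² + (0.0488·67.75)²) = √(2.258468 + 10.930958) = 3.6317 km
Closest pair: E11–E7 at 1.9796 km.

E11 and E7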